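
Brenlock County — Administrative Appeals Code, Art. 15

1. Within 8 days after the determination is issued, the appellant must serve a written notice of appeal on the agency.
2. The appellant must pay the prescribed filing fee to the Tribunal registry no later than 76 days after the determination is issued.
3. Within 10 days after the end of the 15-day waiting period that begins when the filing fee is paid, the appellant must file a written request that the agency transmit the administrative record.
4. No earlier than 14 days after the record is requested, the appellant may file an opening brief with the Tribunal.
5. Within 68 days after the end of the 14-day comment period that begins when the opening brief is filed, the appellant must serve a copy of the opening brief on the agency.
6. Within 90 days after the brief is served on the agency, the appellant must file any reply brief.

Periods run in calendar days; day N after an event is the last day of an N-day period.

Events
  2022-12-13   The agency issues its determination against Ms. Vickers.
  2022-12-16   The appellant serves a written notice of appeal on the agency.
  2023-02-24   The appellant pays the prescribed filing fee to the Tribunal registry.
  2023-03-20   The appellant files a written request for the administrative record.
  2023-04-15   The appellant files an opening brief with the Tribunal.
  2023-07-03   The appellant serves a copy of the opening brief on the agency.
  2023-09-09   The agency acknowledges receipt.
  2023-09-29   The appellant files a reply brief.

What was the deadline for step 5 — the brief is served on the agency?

The opening brief is filed on 2023-04-15; the 14-day comment period therefore ends 2023-04-29, and step 5 runs from that date. 68 days after 2023-04-29 is 2023-07-06.

2023-07-06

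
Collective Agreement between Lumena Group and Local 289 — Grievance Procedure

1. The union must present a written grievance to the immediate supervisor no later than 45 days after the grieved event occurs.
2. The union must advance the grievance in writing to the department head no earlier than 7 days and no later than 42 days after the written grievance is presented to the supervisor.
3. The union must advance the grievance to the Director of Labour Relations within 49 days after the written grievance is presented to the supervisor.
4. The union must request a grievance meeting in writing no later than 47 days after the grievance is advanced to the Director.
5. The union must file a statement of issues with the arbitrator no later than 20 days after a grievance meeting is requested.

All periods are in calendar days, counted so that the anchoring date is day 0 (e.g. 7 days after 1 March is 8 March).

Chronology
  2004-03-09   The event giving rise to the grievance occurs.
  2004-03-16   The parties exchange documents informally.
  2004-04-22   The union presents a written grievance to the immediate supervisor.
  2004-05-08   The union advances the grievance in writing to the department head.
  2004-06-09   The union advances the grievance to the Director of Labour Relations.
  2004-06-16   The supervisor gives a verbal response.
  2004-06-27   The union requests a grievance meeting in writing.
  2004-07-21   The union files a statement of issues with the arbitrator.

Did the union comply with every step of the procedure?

No

Step 1: 45 days after 2004-03-09 (when the grieved event occurs) is 2004-04-23; completed 2004-04-22, before the deadline.
Step 2: the window is 7–42 days after 2004-04-22 (when the written grievance is presented to the supervisor), so 2004-04-29 through 2004-06-03; done 2004-05-08 — within the window.
Step 3: 49 days after 2004-04-22 (when the written grievance is presented to the supervisor) is 2004-06-10; 2004-06-09 is within that limit.
Step 4: 47 days after 2004-06-09 (when the grievance is advanced to the Director) is 2004-07-26; 2004-06-27 is within that limit.
Step 5: 20 days after 2004-06-27 (when a grievance meeting is requested) is 2004-07-17; done 2004-07-21 — 4 days late.
The analysis stops there.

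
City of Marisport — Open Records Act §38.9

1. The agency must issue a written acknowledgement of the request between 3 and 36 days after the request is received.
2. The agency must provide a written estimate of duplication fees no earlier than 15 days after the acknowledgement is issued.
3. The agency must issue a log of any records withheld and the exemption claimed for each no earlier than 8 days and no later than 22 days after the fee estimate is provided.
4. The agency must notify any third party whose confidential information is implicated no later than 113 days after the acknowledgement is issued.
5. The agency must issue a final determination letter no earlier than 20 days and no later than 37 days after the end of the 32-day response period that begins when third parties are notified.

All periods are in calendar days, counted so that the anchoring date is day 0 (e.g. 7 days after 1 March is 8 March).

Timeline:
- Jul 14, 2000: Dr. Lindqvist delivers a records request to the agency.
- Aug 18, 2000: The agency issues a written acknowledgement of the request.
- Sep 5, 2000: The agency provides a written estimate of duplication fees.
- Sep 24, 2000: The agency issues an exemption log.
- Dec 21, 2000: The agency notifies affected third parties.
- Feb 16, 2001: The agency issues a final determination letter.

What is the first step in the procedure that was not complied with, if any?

Step 1 — 3 and 36 days from Jul 14, 2000 (when the request is received) are Jul 17, 2000 and Aug 19, 2000 respectively; done Aug 18, 2000 — within the window.
Step 2 — must wait 15 days from Aug 18, 2000 (when the acknowledgement is issued), so not before Sep 2, 2000; done Sep 5, 2000 — permitted.
Step 3 — 8 and 22 days from Sep 5, 2000 (when the fee estimate is provided) are Sep 13, 2000 and Sep 27, 2000 respectively; done Sep 24, 2000 — within the window.
Step 4 — counting 113 days from Aug 18, 2000 (when the acknowledgement is issued) gives a deadline of Dec 9, 2000; Dec 21, 2000 misses that deadline by 12 days.

Step 4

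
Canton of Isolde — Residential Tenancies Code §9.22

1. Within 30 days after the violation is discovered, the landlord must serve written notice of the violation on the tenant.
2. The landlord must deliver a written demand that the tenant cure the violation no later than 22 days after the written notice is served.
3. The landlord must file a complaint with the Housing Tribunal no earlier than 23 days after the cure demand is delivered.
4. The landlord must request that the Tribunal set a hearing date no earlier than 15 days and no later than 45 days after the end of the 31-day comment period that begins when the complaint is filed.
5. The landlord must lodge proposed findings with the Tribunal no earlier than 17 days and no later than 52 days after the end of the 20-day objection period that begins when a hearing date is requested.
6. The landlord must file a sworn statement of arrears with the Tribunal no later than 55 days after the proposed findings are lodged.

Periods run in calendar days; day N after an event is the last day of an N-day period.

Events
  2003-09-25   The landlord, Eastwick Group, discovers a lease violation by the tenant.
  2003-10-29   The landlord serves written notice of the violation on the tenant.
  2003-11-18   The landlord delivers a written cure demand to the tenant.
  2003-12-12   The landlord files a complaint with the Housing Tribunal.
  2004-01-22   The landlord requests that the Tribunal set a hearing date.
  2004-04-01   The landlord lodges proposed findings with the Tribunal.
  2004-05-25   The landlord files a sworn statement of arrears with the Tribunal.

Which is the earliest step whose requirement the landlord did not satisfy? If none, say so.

(1) due by 2003-09-25 + 30 days = 2003-10-25; done 2003-10-29 — 4 days late.

Step 1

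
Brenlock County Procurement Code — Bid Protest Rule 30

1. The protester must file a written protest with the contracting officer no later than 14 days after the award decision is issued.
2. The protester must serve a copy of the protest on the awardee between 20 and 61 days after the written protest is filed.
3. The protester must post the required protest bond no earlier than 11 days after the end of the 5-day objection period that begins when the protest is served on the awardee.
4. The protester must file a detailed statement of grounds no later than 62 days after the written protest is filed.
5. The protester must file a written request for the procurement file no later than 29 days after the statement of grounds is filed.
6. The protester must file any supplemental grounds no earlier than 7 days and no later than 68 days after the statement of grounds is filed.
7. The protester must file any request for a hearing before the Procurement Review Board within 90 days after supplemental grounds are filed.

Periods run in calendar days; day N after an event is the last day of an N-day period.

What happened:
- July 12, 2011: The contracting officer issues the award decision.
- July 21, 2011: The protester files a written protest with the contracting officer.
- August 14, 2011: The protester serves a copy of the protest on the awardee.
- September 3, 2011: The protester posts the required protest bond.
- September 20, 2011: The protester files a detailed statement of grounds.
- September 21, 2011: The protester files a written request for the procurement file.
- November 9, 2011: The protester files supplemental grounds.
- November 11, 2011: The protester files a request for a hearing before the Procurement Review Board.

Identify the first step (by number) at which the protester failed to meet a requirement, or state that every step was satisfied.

Step 1: 14 days after July 12, 2011 (when the award decision is issued) is July 26, 2011; done July 21, 2011 — timely.
Step 2: the window is 20–61 days after July 21, 2011 (when the written protest is filed), so August 10, 2011 through September 20, 2011; August 14, 2011 falls inside that range.
Step 3: the earliest permitted date is 11 days after August 19, 2011 (end of the 5-day objection period, which began when the protest is served on the awardee on August 14, 2011), i.e. August 30, 2011; done September 3, 2011, after the minimum wait.
Step 4: 62 days after July 21, 2011 (when the written protest is filed) is September 21, 2011; September 20, 2011 is within that limit.
Step 5: 29 days after September 20, 2011 (when the statement of grounds is filed) is October 19, 2011; done September 21, 2011 — timely.
Step 6: the window is 7–68 days after September 20, 2011 (when the statement of grounds is filed), so September 27, 2011 through November 27, 2011; done November 9, 2011 — within the window.
Step 7: 90 days after November 9, 2011 (when supplemental grounds are filed) is February 7, 2012; November 11, 2011 is within that limit.

None — every step was satisfied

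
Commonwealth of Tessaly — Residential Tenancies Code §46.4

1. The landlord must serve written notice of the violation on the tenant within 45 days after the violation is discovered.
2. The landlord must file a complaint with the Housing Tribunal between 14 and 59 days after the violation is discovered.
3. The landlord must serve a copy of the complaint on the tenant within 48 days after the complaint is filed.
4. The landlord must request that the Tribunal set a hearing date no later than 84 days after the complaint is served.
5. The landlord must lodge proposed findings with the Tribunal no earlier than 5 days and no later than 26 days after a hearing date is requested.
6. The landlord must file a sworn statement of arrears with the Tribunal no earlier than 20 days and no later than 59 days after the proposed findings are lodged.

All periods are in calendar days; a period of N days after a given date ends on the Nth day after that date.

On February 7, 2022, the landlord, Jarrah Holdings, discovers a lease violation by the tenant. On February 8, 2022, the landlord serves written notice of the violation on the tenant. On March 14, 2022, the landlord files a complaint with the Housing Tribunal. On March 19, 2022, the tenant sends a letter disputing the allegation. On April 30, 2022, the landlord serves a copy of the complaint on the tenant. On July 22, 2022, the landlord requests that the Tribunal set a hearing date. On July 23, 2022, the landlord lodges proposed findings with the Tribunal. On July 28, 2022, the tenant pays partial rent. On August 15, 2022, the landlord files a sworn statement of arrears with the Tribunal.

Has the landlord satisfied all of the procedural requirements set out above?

(1) due by February 7, 2022 + 45 days = March 24, 2022; completed February 8, 2022, before the deadline.
(2) the permitted window runs from February 7, 2022 + 14 = February 21, 2022 to February 7, 2022 + 59 = April 7, 2022; March 14, 2022 falls inside that range.
(3) due by March 14, 2022 + 48 days = May 1, 2022; April 30, 2022 is within that limit.
(4) due by April 30, 2022 + 84 days = July 23, 2022; done July 22, 2022 — timely.
(5) the permitted window runs from July 22, 2022 + 5 = July 27, 2022 to July 22, 2022 + 26 = August 17, 2022; July 23, 2022 is 4 days too early.

No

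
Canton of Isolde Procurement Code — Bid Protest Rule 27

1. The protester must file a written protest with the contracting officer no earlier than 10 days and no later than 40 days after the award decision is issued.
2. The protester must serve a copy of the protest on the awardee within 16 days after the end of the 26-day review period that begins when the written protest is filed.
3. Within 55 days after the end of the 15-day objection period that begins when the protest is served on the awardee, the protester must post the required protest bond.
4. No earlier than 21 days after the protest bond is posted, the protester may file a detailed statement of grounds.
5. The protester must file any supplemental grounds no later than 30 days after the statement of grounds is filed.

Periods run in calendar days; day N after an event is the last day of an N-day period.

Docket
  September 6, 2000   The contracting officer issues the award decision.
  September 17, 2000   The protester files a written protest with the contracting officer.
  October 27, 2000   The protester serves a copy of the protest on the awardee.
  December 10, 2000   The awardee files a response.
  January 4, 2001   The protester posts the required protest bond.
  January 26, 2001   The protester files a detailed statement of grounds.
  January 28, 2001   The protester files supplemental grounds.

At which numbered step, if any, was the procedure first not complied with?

(1) the permitted window runs from September 6, 2000 + 10 = September 16, 2000 to September 6, 2000 + 40 = October 16, 2000; done September 17, 2000, which is between those dates.
(2) due by October 13, 2000 + 16 days = October 29, 2000; October 27, 2000 is within that limit.
(3) due by November 11, 2000 + 55 days = January 5, 2001; done January 4, 2001 — timely.
(4) permitted from January 4, 2001 + 21 days = January 25, 2001 onward; done January 26, 2001 — permitted.
(5) due by January 26, 2001 + 30 days = February 25, 2001; done January 28, 2001 — timely.

None — every step was satisfied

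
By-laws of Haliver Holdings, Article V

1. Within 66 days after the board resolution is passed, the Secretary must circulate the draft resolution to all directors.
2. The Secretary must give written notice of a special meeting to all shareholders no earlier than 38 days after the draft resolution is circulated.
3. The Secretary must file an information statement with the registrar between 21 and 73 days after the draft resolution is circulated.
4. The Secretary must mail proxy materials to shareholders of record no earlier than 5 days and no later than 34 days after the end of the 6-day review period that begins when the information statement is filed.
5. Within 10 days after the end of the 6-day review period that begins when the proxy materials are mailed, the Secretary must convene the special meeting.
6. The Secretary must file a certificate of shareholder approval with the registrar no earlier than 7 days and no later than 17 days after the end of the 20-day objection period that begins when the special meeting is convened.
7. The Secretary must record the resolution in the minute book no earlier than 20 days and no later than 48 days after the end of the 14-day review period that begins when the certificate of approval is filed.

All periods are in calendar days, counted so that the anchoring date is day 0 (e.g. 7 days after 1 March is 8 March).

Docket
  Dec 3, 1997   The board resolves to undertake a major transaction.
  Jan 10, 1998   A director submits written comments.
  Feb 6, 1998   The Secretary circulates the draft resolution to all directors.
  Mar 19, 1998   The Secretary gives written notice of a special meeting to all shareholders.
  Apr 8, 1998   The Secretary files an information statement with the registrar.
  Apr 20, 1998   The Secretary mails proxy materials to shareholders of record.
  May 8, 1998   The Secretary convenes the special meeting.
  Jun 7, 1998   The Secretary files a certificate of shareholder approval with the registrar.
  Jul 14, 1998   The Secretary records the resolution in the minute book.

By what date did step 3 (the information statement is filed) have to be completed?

Apr 20, 1998

Step 3 runs from Feb 6, 1998, when the draft resolution is circulated. The window is 21–73 days after Feb 6, 1998; it closes on Apr 20, 1998.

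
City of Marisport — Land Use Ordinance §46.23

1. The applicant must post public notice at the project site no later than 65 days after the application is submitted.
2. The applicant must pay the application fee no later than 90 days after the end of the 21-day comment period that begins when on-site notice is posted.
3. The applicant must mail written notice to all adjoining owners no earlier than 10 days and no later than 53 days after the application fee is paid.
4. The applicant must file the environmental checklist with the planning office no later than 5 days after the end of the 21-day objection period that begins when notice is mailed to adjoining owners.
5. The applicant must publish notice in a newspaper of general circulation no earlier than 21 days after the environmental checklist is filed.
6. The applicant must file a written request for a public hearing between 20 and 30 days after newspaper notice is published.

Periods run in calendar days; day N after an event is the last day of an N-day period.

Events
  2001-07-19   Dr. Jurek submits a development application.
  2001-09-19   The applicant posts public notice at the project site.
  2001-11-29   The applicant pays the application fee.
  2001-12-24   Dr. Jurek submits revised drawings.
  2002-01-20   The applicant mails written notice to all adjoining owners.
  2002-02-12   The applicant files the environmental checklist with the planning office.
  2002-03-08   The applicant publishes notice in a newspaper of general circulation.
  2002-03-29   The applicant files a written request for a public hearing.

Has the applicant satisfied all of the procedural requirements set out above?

Step 1 — counting 65 days from 2001-07-19 (when the application is submitted) gives a deadline of 2001-09-22; 2001-09-19 is within that limit.
Step 2 — counting 90 days from 2001-10-10 (end of the 21-day comment period, which began when on-site notice is posted on 2001-09-19) gives a deadline of 2002-01-08; 2001-11-29 is within that limit.
Step 3 — 10 and 53 days from 2001-11-29 (when the application fee is paid) are 2001-12-09 and 2002-01-21 respectively; done 2002-01-20 — within the window.
Step 4 — counting 5 days from 2002-02-10 (end of the 21-day objection period, which began when notice is mailed to adjoining owners on 2002-01-20) gives a deadline of 2002-02-15; completed 2002-02-12, before the deadline.
Step 5 — must wait 21 days from 2002-02-12 (when the environmental checklist is filed), so not before 2002-03-05; 2002-03-08 is on or after that date.
Step 6 — 20 and 30 days from 2002-03-08 (when newspaper notice is published) are 2002-03-28 and 2002-04-07 respectively; done 2002-03-29, which is between those dates.

Yes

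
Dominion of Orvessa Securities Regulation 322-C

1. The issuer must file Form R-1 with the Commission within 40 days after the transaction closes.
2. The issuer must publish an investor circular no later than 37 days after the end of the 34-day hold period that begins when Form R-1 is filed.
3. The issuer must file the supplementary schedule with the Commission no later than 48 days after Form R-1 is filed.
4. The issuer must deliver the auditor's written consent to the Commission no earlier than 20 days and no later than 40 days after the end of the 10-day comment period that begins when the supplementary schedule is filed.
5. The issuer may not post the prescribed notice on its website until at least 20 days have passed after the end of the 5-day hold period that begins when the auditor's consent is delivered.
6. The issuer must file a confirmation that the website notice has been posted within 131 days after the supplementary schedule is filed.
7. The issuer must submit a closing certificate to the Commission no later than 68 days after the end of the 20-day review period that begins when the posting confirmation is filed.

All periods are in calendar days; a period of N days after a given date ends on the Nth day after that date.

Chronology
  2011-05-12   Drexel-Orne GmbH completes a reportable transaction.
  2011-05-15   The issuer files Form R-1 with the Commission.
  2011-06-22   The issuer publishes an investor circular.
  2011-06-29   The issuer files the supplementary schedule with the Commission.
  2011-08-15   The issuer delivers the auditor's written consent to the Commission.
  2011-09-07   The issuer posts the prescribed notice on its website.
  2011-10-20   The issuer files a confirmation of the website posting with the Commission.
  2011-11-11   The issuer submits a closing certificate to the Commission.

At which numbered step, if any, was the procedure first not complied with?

(1) due by 2011-05-12 + 40 days = 2011-06-21; completed 2011-05-15, before the deadline.
(2) due by 2011-06-18 + 37 days = 2011-07-25; completed 2011-06-22, before the deadline.
(3) due by 2011-05-15 + 48 days = 2011-07-02; 2011-06-29 is within that limit.
(4) the permitted window runs from 2011-07-09 + 20 = 2011-07-29 to 2011-07-09 + 40 = 2011-08-18; done 2011-08-15, which is between those dates.
(5) permitted from 2011-08-20 + 20 days = 2011-09-09 onward; 2011-09-07 is 2 days before the earliest permitted date.
That is the first point of non-compliance.

Step 5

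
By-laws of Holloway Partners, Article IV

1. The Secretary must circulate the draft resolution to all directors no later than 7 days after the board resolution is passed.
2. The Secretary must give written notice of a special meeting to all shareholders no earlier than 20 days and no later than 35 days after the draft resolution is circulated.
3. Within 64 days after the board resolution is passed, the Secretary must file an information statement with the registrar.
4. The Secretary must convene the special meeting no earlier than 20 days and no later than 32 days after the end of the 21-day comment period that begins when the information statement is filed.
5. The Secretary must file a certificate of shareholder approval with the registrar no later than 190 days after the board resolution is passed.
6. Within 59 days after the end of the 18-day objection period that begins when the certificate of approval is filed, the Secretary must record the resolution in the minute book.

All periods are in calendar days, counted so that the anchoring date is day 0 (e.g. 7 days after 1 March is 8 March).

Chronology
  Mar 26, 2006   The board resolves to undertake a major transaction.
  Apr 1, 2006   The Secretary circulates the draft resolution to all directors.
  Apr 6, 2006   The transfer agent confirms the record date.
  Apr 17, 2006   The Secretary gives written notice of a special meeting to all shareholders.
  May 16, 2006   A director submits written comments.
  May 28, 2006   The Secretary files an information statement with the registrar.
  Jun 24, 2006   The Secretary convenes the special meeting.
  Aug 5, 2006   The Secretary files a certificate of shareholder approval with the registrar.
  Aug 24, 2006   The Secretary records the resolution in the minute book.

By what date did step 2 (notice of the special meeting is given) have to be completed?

Step 2 runs from Apr 1, 2006, when the draft resolution is circulated. The window is 20–35 days after Apr 1, 2006; it closes on May 6, 2006.

May 6, 2006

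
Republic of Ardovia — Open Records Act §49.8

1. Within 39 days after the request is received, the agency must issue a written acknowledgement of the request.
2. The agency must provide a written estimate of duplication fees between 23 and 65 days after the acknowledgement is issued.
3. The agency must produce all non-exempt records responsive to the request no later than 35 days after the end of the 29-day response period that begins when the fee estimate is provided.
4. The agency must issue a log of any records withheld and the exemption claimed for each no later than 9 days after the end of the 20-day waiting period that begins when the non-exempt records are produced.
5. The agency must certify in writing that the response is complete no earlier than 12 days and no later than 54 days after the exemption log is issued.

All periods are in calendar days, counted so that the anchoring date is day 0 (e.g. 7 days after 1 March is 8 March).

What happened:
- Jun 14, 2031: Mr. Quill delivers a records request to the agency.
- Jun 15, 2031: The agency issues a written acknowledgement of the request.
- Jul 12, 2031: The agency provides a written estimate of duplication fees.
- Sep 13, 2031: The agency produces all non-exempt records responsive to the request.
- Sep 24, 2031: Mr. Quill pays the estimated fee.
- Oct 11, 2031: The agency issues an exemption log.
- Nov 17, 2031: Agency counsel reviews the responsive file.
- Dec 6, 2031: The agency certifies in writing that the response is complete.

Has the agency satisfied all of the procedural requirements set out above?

No

Step 1: 39 days after Jun 14, 2031 (when the request is received) is Jul 23, 2031; completed Jun 15, 2031, before the deadline.
Step 2: the window is 23–65 days after Jun 15, 2031 (when the acknowledgement is issued), so Jul 8, 2031 through Aug 19, 2031; done Jul 12, 2031 — within the window.
Step 3: 35 days after Aug 10, 2031 (end of the 29-day response period, which began when the fee estimate is provided on Jul 12, 2031) is Sep 14, 2031; Sep 13, 2031 is within that limit.
Step 4: 9 days after Oct 3, 2031 (end of the 20-day waiting period, which began when the non-exempt records are produced on Sep 13, 2031) is Oct 12, 2031; done Oct 11, 2031 — timely.
Step 5: the window is 12–54 days after Oct 11, 2031 (when the exemption log is issued), so Oct 23, 2031 through Dec 4, 2031; done Dec 6, 2031 — 2 days after the window closed.
The analysis stops there.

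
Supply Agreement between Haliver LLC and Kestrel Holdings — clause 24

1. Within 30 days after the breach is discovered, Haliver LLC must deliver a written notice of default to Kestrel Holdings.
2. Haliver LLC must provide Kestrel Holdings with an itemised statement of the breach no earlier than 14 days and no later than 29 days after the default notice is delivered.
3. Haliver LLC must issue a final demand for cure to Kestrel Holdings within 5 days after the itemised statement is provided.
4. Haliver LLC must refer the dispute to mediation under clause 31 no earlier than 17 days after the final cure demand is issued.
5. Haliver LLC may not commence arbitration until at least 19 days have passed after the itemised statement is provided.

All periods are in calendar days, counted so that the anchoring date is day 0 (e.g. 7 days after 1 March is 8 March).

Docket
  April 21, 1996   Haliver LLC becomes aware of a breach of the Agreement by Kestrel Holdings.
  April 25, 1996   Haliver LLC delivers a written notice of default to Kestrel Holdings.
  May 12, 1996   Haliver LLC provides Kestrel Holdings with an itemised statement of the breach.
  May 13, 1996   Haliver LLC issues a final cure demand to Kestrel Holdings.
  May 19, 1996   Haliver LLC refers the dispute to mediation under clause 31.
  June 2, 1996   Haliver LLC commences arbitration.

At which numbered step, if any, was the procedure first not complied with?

Step 4

(1) due by April 21, 1996 + 30 days = May 21, 1996; completed April 25, 1996, before the deadline.
(2) the permitted window runs from April 25, 1996 + 14 = May 9, 1996 to April 25, 1996 + 29 = May 24, 1996; May 12, 1996 falls inside that range.
(3) due by May 12, 1996 + 5 days = May 17, 1996; done May 13, 1996 — timely.
(4) permitted from May 13, 1996 + 17 days = May 30, 1996 onward; acted on May 19, 1996, 11 days prematurely.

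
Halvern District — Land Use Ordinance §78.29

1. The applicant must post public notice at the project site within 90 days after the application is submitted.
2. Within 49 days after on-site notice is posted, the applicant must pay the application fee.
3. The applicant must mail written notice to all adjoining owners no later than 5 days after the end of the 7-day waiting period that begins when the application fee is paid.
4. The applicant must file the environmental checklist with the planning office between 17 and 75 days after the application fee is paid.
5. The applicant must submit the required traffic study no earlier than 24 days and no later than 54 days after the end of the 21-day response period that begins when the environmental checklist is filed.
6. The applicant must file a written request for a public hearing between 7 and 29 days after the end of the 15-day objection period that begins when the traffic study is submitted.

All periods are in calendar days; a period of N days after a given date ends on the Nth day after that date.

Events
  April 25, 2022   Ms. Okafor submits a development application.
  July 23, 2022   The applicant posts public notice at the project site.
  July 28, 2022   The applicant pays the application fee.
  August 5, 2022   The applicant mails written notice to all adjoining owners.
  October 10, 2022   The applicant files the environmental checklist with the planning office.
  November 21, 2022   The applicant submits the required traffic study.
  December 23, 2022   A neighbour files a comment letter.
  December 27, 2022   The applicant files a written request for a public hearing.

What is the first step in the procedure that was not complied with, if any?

Step 5

(1) due by April 25, 2022 + 90 days = July 24, 2022; completed July 23, 2022, before the deadline.
(2) due by July 23, 2022 + 49 days = September 10, 2022; July 28, 2022 is within that limit.
(3) due by August 4, 2022 + 5 days = August 9, 2022; August 5, 2022 is within that limit.
(4) the permitted window runs from July 28, 2022 + 17 = August 14, 2022 to July 28, 2022 + 75 = October 11, 2022; October 10, 2022 falls inside that range.
(5) the permitted window runs from October 31, 2022 + 24 = November 24, 2022 to October 31, 2022 + 54 = December 24, 2022; done November 21, 2022 — 3 days before the window opened.
No need to go further; step 5 was not satisfied.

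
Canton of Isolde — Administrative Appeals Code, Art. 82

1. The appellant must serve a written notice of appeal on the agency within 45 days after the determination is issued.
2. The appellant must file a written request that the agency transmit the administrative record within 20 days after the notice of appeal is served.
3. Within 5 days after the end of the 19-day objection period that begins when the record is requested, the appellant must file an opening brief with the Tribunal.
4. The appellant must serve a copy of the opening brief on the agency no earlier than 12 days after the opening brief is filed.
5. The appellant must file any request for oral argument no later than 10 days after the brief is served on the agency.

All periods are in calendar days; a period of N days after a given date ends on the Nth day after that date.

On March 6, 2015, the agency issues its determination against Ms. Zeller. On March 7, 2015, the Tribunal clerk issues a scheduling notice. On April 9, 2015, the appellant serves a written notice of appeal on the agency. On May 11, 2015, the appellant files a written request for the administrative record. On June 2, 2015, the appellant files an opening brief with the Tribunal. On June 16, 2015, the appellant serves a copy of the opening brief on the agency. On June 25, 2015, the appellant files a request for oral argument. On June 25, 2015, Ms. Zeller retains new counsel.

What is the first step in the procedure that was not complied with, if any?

Step 1 — counting 45 days from March 6, 2015 (when the determination is issued) gives a deadline of April 20, 2015; completed April 9, 2015, before the deadline.
Step 2 — counting 20 days from April 9, 2015 (when the notice of appeal is served) gives a deadline of April 29, 2015; done May 11, 2015 — 12 days late.
That is the first point of non-compliance.

Step 2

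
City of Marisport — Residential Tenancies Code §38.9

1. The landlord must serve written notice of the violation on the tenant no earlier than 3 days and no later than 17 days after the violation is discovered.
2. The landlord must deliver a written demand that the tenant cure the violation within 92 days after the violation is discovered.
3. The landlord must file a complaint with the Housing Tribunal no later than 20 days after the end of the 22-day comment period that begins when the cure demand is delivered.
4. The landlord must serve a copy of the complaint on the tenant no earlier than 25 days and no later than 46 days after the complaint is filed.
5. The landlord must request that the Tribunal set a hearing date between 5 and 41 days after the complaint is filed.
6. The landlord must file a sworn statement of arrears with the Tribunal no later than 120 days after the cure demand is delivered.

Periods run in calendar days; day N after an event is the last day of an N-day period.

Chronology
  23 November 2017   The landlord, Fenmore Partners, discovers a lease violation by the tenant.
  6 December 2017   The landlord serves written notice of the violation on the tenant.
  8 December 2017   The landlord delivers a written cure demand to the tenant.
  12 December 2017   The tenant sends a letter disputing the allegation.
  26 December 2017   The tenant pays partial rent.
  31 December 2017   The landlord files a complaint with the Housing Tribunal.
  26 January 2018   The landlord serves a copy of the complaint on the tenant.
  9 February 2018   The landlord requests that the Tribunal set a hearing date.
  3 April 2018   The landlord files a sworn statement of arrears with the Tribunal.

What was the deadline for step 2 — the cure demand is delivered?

23 February 2018

Step 2 runs from 23 November 2017, when the violation is discovered. 92 days after 23 November 2017 is 23 February 2018.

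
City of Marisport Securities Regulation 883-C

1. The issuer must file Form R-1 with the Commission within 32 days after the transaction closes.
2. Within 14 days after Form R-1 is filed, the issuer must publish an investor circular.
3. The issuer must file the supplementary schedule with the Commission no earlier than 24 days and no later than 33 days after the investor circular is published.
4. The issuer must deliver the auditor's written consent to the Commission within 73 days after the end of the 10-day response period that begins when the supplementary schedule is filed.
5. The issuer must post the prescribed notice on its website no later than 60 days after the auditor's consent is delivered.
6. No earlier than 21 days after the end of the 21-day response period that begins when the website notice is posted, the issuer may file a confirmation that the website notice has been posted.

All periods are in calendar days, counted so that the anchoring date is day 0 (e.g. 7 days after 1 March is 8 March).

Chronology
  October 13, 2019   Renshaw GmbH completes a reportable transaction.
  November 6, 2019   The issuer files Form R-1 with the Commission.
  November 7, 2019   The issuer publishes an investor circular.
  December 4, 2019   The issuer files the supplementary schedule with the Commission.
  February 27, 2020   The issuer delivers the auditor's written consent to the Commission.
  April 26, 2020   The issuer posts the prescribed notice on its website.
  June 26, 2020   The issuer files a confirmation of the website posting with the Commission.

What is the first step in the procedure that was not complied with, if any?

Step 1 — counting 32 days from October 13, 2019 (when the transaction closes) gives a deadline of November 14, 2019; completed November 6, 2019, before the deadline.
Step 2 — counting 14 days from November 6, 2019 (when Form R-1 is filed) gives a deadline of November 20, 2019; done November 7, 2019 — timely.
Step 3 — 24 and 33 days from November 7, 2019 (when the investor circular is published) are December 1, 2019 and December 10, 2019 respectively; done December 4, 2019, which is between those dates.
Step 4 — counting 73 days from December 14, 2019 (end of the 10-day response period, which began when the supplementary schedule is filed on December 4, 2019) gives a deadline of February 25, 2020; February 27, 2020 misses that deadline by 2 days.

Step 4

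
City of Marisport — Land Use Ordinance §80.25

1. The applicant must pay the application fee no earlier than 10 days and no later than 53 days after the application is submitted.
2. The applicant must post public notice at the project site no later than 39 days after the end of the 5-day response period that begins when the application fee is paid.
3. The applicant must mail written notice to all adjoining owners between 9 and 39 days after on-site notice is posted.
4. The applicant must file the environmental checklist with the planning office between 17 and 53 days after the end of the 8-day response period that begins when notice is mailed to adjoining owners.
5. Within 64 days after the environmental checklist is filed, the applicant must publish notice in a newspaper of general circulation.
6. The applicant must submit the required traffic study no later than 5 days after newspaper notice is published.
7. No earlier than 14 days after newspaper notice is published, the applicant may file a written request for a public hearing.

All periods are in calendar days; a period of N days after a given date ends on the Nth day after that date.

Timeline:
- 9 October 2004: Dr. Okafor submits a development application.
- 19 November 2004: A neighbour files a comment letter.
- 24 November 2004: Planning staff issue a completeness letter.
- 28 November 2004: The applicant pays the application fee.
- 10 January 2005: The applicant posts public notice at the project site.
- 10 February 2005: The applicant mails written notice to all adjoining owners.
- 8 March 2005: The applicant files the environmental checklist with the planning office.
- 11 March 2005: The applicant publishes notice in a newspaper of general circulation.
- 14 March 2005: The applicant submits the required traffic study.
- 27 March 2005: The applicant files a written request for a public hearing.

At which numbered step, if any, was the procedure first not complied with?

None — every step was satisfied

(1) the permitted window runs from 9 October 2004 + 10 = 19 October 2004 to 9 October 2004 + 53 = 1 December 2004; 28 November 2004 falls inside that range.
(2) due by 3 December 2004 + 39 days = 11 January 2005; completed 10 January 2005, before the deadline.
(3) the permitted window runs from 10 January 2005 + 9 = 19 January 2005 to 10 January 2005 + 39 = 18 February 2005; done 10 February 2005, which is between those dates.
(4) the permitted window runs from 18 February 2005 + 17 = 7 March 2005 to 18 February 2005 + 53 = 12 April 2005; done 8 March 2005 — within the window.
(5) due by 8 March 2005 + 64 days = 11 May 2005; 11 March 2005 is within that limit.
(6) due by 11 March 2005 + 5 days = 16 March 2005; 14 March 2005 is within that limit.
(7) permitted from 11 March 2005 + 14 days = 25 March 2005 onward; done 27 March 2005 — permitted.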